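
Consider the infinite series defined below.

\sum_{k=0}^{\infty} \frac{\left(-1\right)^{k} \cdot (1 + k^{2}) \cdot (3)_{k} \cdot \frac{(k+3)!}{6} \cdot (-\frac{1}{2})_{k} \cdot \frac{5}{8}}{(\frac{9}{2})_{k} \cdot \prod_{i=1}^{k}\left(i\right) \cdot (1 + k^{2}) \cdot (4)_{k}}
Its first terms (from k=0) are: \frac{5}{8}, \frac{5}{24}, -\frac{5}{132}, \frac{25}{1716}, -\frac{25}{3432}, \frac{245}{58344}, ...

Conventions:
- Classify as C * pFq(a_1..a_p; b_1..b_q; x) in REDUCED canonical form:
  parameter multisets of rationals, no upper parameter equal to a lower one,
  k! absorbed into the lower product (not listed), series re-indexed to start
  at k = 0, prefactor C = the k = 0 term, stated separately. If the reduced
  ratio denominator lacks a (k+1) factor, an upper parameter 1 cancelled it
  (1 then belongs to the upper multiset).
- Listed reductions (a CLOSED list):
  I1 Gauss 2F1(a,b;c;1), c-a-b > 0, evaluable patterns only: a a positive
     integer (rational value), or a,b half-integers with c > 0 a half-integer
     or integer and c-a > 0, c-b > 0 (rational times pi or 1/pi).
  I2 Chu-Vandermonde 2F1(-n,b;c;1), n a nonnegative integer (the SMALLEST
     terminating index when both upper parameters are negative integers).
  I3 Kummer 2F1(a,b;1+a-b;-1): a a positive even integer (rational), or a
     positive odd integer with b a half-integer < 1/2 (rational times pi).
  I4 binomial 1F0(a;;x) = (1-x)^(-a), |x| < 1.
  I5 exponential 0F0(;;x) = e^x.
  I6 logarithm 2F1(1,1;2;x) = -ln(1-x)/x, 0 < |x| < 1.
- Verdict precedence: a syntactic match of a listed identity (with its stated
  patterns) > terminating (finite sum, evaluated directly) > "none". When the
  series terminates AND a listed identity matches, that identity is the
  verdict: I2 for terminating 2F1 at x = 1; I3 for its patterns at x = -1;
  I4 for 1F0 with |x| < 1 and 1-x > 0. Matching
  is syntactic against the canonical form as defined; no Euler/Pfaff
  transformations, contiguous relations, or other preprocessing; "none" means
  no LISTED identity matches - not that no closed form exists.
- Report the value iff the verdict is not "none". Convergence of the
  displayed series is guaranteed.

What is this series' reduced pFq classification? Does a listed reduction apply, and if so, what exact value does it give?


This is \frac{5}{8} * 2F1(-\frac{1}{2}, 3; \frac{9}{2}; -1) in reduced canonical form. Verdict (x = -1): the Kummer evaluation I3 applies (x = -1; c = \frac{9}{2} equals 1+a-b for upper {-\frac{1}{2}, 3}: listed pattern). Value: \frac{525}{2048} \cdot \pi.

The tell: x = -1 and the factorial ratio (C = 5/8) (k+a-1)!/(a-1)! is a rising factorial (a)_k.
Term ratio: r(k) = -1 * (k-\frac{1}{2}) (k+3) / [(k+\frac{9}{2}) (k+1)] ; factor over Q: parameters, x = -1, and C = \frac{5}{8}.


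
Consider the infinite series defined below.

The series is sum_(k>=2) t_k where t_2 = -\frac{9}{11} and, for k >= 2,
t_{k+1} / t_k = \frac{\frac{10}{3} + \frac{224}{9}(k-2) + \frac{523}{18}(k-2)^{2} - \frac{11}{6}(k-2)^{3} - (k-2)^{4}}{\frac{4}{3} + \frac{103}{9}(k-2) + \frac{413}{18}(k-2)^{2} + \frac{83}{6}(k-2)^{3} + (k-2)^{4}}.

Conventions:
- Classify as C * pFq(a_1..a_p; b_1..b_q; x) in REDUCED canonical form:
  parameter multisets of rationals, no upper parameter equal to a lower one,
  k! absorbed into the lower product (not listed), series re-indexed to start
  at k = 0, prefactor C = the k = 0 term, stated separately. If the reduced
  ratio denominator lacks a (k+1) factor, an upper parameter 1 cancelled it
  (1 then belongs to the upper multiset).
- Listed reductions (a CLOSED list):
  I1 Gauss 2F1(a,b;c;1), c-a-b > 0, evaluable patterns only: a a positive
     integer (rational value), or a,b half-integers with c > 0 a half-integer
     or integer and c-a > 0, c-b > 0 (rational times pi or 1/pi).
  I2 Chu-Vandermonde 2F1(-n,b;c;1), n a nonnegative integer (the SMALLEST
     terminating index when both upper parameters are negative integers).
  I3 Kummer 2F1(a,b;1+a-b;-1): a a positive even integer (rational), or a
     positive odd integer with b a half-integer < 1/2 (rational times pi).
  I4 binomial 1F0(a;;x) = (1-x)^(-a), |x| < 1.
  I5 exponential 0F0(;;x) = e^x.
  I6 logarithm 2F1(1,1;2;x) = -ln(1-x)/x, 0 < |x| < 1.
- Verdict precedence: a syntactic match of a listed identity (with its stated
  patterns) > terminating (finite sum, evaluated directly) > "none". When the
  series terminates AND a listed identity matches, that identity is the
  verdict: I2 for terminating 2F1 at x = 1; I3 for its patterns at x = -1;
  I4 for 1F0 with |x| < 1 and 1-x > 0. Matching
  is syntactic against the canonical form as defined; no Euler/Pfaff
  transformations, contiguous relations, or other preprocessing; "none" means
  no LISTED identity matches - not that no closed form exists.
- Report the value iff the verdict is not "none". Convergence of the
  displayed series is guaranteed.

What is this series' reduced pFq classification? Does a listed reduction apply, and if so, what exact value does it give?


Canonical form: C = -\frac{9}{11} times 2F1 with upper {-5, 6}, lower {12}, x = -1. Verdict at x = -1: the Kummer evaluation I3 matches (x = -1; c = 12 equals 1+a-b for upper {-5, 6}: listed pattern). Hence: -\frac{27}{4}.

Structural cue: from the first term -\frac{9}{11}: the ratio is unreduced: k + 2/3 divides both sides (C = -9/11).
Consecutive-term ratio: r(k) = -1 * (k-5) (k+6) / [(k+12) (k+1)] ; factor over Q: parameters, x = -1, and C = -\frac{9}{11}.


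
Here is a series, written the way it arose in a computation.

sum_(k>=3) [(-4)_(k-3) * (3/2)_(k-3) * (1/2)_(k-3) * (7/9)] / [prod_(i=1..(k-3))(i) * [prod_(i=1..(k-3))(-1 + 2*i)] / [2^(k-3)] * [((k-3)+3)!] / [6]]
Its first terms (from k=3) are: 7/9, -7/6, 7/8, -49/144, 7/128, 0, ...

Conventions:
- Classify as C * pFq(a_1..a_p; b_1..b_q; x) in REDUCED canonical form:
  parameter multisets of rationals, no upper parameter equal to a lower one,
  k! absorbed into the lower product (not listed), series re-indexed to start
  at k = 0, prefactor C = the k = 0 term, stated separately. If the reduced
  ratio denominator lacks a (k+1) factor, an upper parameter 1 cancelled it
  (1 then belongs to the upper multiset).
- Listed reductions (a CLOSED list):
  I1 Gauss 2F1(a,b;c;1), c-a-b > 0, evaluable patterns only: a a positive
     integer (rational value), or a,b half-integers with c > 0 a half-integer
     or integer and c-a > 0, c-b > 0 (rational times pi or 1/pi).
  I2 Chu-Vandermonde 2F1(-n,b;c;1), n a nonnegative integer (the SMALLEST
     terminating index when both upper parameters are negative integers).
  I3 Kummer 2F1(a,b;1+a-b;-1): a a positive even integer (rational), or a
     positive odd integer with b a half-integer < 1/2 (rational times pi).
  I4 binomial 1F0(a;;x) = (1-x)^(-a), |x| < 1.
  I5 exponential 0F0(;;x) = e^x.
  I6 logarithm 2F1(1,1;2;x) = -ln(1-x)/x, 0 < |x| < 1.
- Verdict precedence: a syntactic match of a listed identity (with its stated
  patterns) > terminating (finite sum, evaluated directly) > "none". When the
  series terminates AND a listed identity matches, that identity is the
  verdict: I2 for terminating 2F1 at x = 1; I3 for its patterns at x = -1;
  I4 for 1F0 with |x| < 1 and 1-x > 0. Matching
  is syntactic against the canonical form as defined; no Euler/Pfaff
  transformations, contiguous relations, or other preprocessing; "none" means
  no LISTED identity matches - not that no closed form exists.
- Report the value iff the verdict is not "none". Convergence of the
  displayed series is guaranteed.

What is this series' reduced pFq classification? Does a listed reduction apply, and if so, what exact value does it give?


Canonical form: C = 7/9 times 2F1 with upper {-4, 3/2}, lower {4}, x = 1. Verdict: the Chu-Vandermonde identity I2 matches (terminating 2F1 at x = 1 with n = 4, b = 3/2, c = 4). Exact value: 77/384.

Key observation: from the first term 7/9: the denominator's factorial ratio (prefactor 7/9) is a lower Pochhammer.
Adjacent-term ratio: r(k) = 1 * (k-4) (k+3/2) / [(k+4) (k+1)] - poly over poly, x = 1 from leading terms; C = 7/9 at k = 0.


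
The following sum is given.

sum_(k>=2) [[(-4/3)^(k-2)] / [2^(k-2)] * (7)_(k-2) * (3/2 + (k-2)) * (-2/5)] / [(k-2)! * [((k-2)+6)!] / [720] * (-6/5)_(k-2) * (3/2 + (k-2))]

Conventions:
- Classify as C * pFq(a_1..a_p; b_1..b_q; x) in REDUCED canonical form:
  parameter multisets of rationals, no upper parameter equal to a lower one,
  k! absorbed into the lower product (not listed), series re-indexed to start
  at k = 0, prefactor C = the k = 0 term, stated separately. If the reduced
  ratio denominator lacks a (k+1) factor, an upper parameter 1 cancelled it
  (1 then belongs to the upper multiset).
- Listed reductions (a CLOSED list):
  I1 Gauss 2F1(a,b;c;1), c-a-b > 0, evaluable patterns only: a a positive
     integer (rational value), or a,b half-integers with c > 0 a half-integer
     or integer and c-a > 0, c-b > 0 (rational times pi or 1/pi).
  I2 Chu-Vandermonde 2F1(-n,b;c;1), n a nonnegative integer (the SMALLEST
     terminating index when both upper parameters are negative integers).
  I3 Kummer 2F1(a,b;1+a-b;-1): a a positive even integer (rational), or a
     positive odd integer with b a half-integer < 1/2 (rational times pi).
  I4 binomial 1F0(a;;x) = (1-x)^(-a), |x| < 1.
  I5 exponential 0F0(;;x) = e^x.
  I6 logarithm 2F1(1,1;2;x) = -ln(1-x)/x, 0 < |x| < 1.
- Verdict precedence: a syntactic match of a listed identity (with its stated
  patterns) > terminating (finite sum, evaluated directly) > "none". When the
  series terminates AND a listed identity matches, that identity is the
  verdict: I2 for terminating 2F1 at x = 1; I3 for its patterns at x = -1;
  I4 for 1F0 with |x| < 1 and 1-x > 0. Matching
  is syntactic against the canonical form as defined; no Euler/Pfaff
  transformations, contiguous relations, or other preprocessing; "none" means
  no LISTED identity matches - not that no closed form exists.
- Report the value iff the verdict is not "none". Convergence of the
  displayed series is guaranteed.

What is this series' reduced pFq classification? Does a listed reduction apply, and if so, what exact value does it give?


With C = -2/5: the canonical form is 0F1(-; -6/5; -2/3). Verdict: no listed reduction: x = -2/3 and upper {-} fail every I1-I6 pattern.

Key step: from the first term -2/5: striking the common factor k + 3/2 reduces the term (C = -2/5, x = -2/3).
Adjacent-term ratio: r(k) = (-2/3) * 1 / [(k-6/5) (k+1)] - rational in k. x = (-2/3); t_0 = -2/5; negate the roots.


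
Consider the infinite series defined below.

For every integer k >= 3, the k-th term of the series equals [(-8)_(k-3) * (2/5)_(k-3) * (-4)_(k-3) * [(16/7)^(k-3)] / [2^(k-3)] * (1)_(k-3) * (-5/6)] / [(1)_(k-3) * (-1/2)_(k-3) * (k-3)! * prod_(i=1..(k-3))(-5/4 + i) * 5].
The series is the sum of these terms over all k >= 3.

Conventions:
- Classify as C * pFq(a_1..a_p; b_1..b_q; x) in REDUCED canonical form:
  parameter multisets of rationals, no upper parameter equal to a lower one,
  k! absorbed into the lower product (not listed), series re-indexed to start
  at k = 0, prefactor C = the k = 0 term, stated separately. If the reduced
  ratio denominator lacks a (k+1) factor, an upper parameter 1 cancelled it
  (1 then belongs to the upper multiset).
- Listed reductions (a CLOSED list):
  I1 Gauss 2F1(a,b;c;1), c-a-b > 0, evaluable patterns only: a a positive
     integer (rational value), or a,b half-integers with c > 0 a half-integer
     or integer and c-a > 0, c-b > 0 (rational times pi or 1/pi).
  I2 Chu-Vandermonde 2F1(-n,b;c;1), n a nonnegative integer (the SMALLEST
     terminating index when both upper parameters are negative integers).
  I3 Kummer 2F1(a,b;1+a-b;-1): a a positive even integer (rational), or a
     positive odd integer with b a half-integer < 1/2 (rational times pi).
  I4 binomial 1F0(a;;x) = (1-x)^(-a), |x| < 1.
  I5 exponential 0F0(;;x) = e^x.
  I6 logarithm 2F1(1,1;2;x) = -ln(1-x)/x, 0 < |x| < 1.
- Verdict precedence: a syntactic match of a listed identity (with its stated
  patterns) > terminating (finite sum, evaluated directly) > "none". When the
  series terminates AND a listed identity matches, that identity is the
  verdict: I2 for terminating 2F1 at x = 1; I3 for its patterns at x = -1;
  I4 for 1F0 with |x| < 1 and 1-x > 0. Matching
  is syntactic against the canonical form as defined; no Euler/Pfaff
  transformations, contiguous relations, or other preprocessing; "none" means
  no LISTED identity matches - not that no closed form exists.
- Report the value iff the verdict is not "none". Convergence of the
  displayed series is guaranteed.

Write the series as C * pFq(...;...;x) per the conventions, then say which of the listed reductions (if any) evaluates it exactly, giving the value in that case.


Classification (C = -1/6): 3F2 with upper {-8, -4, 2/5}, lower {-1/2, -1/4}, argument x = 8/7. Verdict: terminating at k = 4: the factor (-4)_k kills every later term; summing the 5 survivors is exact. Value: -100822739821/14148750.

Key step: x = (8/7) and the parameter 1 appears in both the upper and lower lists and cancels.
Ratio: r(k) = (8/7) * (k-8) (k-4) (k+2/5) / [(k-1/2) (k-1/4) (k+1)] - poly over poly, x = (8/7) from leading terms; C = -1/6 at k = 0.


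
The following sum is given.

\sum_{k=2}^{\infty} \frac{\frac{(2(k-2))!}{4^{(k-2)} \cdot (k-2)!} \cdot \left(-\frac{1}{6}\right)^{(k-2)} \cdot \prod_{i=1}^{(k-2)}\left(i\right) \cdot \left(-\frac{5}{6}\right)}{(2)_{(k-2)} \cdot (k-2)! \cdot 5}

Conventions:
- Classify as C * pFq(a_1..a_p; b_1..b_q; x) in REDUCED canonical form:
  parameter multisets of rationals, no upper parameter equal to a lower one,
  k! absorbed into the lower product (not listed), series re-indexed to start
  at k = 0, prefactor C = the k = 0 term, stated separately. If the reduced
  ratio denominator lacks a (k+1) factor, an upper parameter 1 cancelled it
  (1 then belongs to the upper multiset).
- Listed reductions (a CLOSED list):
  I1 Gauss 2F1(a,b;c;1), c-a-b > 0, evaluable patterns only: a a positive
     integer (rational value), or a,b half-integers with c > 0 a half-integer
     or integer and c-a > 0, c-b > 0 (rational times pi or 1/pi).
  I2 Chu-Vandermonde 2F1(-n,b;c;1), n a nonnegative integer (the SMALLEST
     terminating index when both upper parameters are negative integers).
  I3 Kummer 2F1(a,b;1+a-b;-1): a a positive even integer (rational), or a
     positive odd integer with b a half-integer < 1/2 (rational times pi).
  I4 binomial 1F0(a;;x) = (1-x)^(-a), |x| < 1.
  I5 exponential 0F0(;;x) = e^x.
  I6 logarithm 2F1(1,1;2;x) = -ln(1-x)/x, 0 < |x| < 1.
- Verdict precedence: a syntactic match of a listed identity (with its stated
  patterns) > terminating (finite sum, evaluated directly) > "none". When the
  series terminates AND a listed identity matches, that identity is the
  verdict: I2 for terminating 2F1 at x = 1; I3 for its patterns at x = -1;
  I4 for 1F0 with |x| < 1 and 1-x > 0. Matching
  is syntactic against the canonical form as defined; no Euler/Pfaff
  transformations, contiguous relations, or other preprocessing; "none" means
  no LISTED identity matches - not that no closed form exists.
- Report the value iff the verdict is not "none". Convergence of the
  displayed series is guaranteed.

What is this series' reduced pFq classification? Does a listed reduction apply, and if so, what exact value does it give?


Canonical form: C = -\frac{1}{6} times 2F1 with upper {\frac{1}{2}, 1}, lower {2}, x = -\frac{1}{6}. Verdict: none - this 2F1 at x = -\frac{1}{6} matches no listed pattern, and upper {\frac{1}{2}, 1} holds no stopper.

First insight: from the first term -\frac{1}{6}: the running product (C = -1/6) telescopes to a rising factorial.
Consecutive-term ratio: r(k) = -\frac{1}{6} * (k+\frac{1}{2}) (k+1) / [(k+2) (k+1)] ; factor over Q: parameters, x = -\frac{1}{6}, and C = -\frac{1}{6}.


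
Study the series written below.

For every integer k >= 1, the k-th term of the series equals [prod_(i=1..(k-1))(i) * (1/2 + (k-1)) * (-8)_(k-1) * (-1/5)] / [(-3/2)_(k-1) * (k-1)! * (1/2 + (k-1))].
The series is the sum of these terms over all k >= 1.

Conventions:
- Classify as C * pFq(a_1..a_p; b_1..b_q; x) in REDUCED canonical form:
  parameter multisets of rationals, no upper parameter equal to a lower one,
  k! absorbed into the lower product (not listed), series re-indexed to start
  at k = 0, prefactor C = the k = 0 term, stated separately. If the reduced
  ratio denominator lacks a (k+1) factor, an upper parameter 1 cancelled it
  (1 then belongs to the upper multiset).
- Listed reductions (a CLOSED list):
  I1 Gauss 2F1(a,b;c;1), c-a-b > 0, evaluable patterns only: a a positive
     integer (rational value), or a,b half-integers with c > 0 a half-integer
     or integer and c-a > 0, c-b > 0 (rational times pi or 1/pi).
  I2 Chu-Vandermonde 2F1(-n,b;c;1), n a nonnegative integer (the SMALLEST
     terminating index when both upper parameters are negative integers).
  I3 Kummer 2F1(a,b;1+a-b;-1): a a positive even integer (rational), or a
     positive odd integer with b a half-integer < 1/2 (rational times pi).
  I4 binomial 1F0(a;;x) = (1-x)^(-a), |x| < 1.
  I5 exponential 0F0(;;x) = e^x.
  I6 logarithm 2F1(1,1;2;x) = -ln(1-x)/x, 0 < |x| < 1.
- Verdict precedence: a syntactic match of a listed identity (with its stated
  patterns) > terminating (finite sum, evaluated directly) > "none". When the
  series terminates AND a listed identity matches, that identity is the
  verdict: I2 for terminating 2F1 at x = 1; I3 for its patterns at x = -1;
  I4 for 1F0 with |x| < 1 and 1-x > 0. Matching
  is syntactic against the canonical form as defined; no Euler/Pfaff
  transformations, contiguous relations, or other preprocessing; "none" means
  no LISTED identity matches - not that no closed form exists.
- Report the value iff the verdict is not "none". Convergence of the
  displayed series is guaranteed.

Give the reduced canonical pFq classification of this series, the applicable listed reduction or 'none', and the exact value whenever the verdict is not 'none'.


At argument 1: a 2F1 with upper {-8, 1}, lower {-3/2}, scaled by C = -1/5. Verdict: Chu-Vandermonde (I2) fires (terminating 2F1 at x = 1 with n = 8, b = 1, c = -3/2). Value: 1/11.

Key observation: from the first term -1/5: k + 1/2 divides numerator and denominator alike; C = -1/5 after cancelling.
Adjacent-term ratio: r(k) = 1 * (k-8) (k+1) / [(k-3/2) (k+1)] - rational in k, leading ratio 1; with t_0 = -1/5, classification follows.


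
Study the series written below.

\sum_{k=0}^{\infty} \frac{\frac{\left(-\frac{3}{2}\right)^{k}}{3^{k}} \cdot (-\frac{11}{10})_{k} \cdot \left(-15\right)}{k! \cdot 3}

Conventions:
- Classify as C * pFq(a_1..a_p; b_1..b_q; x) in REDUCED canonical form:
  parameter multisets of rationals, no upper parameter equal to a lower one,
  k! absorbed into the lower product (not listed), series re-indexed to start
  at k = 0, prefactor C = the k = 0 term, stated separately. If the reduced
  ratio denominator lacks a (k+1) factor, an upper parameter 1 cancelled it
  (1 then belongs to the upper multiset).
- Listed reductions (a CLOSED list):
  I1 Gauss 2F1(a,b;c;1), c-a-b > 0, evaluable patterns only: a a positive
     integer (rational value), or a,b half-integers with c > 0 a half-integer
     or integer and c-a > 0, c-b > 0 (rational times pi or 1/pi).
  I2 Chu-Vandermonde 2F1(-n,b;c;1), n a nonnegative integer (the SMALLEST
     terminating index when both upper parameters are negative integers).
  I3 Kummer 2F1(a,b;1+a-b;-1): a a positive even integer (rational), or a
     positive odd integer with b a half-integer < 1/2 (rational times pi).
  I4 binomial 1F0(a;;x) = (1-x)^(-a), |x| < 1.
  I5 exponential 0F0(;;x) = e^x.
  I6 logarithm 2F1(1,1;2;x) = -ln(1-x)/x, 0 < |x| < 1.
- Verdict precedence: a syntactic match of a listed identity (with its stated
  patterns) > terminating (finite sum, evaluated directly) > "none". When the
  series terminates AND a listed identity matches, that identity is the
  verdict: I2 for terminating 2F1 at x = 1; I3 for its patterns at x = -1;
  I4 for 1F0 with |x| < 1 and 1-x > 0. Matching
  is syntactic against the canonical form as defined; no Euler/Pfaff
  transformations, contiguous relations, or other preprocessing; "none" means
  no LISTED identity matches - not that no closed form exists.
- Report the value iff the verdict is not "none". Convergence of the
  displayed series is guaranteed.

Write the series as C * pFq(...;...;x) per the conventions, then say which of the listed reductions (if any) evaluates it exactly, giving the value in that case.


The tell: t_0 being -5, the two k-th powers (C = -5, x = -1/2) combine into one argument.
Step ratio: r(k) = -\frac{1}{2} * (k-\frac{11}{10}) / [(k+1)] - rational in k, leading ratio -\frac{1}{2}; with t_0 = -5, classification follows.

This is -5 * 1F0(-\frac{11}{10}; -; -\frac{1}{2}) in reduced canonical form. Verdict: the I4 binomial reduction applies (the 1F0 binomial series: exponent 11/10, x = -\frac{1}{2}). Hence: \left(-5\right) \cdot \left(\frac{3}{2}\right)^{\frac{11}{10}}.


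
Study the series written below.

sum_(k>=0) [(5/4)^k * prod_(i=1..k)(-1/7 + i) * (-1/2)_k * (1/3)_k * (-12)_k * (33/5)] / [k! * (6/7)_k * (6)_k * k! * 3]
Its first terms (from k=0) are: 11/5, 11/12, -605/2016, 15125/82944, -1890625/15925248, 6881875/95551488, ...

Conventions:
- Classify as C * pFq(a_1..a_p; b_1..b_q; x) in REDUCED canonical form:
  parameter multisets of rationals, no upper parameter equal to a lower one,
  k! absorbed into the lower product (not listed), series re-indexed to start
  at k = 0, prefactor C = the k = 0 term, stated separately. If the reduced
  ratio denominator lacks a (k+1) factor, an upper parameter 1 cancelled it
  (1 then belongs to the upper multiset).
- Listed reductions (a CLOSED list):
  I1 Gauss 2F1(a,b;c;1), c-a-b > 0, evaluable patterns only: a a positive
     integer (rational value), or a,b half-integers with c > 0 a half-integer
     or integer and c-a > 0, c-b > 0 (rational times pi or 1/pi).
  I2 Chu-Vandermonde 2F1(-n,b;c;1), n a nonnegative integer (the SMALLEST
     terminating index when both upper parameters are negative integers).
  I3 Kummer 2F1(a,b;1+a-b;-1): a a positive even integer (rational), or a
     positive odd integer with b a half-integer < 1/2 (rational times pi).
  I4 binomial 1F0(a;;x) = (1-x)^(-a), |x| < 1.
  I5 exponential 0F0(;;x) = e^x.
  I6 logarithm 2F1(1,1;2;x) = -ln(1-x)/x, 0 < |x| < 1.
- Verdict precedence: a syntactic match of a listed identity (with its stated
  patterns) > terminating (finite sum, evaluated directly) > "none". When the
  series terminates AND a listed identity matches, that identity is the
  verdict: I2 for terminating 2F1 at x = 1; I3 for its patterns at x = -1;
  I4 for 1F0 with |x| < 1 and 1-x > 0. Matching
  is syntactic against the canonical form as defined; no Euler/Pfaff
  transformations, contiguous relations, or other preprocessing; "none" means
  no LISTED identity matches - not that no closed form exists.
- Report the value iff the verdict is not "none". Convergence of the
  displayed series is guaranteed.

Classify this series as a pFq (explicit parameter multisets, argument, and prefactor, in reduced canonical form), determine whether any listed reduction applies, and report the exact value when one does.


First insight: t_0 being 11/5, the constant factors (C = 11/5) combine into one prefactor.
Step ratio: r(k) = (5/4) * (k-12) (k-1/2) (k+1/3) / [(k+1) (k+6) (k+1)] - rational; roots negated = parameters, x = (5/4), C = 11/5.

Prefactor 11/5, argument 5/4: 3F2 with upper {-12, -1/2, 1/3} over lower {1, 6}. Verdict: terminating. (-12)_k vanishes past k = 12, leaving a 13-term sum, computed directly. Exact value: 1861481472018809228887123/636120176524618094346240.


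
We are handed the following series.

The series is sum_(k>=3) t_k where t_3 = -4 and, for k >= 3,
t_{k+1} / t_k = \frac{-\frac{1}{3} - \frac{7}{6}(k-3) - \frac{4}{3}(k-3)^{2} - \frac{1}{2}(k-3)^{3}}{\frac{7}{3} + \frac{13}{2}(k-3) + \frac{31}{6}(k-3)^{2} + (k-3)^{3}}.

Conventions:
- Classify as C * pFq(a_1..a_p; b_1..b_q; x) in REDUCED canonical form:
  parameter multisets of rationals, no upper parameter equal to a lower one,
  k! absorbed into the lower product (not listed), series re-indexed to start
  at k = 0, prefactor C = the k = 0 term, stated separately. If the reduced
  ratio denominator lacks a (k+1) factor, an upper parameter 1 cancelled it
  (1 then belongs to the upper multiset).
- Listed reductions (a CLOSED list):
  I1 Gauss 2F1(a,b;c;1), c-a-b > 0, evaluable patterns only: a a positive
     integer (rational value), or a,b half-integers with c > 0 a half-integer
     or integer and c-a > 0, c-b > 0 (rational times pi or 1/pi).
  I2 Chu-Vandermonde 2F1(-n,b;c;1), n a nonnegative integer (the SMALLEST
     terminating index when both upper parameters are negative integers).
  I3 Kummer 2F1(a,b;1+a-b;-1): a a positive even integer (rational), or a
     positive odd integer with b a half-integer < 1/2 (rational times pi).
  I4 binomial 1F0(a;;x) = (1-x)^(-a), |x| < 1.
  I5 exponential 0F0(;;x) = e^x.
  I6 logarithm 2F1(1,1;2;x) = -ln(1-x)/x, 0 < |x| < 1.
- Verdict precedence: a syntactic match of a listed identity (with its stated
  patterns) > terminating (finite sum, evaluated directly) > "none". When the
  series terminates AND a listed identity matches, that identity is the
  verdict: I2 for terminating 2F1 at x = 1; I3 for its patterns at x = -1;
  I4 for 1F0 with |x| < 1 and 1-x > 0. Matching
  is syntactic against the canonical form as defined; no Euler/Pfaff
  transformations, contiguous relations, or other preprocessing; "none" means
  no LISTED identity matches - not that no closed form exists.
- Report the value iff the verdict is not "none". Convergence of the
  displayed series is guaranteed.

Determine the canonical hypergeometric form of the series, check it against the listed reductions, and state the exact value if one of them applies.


At argument -\frac{1}{2}: a 2F1 with upper {1, 1}, lower {\frac{7}{2}}, scaled by C = -4. Verdict: none. No listed pattern accepts 2F1(1, 1; \frac{7}{2}; -\frac{1}{2}).

Key observation: x = -\frac{1}{2} and the expanded ratio factors over Q; C = -4, x = -1/2, roots give parameters.
Term ratio: r(k) = -\frac{1}{2} * (k+1) (k+1) / [(k+\frac{7}{2}) (k+1)] ; factor over Q: parameters, x = -\frac{1}{2}, and C = -4.


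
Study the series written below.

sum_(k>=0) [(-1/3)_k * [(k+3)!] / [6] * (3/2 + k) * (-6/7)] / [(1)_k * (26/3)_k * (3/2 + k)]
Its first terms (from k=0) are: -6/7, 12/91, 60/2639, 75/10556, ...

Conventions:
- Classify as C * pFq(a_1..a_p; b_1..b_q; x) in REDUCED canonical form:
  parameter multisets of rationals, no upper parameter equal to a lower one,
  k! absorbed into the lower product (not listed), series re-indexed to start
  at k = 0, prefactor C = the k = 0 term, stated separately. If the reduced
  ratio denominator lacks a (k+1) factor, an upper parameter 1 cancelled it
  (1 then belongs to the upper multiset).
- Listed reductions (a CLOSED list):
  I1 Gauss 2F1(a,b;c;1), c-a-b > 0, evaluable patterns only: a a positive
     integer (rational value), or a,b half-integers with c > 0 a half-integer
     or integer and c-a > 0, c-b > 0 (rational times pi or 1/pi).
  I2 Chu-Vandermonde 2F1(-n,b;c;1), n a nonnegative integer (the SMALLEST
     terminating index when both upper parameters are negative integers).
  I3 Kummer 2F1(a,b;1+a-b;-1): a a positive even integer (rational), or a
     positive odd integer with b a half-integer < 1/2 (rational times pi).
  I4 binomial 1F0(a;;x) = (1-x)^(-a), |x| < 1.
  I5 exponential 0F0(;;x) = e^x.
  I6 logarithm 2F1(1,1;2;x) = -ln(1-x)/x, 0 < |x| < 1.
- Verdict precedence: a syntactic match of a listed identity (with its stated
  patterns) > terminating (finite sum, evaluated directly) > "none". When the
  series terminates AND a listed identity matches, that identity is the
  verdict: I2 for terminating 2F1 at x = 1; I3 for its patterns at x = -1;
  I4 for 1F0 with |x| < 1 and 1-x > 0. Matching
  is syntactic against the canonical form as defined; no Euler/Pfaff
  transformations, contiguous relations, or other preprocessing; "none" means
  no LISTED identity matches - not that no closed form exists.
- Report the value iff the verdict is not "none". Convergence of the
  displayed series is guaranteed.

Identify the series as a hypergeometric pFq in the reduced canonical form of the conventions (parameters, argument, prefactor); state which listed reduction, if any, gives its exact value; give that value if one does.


Canonical form: C = -6/7 times 2F1 with upper {-1/3, 4}, lower {26/3}, x = 1. Verdict: Gauss (I1, integer-parameter pattern) matches (x = 1: the Gamma ratio telescopes since c-a-b = 5 > 0 and a = 4 in Z>0). Hence: -391/567.

Key step: with t_0 = -6/7, the factorial ratio (C = -6/7, x = 1) (k+a-1)!/(a-1)! is a rising factorial (a)_k.
Step ratio: r(k) = 1 * (k-1/3) (k+4) / [(k+26/3) (k+1)] ; factor over Q: parameters, x = 1, and C = -6/7.


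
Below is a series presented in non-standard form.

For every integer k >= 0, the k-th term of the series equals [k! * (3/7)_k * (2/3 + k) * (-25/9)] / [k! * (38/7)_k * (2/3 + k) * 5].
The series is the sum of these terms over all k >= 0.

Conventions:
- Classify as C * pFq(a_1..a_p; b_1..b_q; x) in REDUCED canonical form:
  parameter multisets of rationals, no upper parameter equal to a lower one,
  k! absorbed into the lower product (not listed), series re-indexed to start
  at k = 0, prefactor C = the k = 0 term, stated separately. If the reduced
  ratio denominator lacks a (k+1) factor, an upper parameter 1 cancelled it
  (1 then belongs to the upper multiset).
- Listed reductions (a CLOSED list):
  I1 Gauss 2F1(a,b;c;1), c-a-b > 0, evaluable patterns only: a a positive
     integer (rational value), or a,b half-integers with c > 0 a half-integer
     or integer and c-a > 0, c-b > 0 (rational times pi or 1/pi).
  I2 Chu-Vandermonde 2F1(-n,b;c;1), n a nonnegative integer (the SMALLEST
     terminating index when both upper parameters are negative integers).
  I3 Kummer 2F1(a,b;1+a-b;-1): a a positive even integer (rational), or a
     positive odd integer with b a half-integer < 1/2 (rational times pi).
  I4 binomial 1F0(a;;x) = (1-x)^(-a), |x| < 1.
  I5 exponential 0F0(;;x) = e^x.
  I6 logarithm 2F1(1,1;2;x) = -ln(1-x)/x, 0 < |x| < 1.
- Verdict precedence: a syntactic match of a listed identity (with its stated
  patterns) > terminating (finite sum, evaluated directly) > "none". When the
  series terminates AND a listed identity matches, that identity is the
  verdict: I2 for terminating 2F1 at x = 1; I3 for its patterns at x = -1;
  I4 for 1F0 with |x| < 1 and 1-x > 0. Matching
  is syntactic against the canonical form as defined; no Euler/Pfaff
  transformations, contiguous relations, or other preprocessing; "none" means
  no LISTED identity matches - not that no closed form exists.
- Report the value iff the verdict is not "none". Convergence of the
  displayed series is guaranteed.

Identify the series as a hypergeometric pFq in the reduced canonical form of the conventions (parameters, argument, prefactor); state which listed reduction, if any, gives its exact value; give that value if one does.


With C = -5/9: the canonical form is 2F1(3/7, 1; 38/7; 1). Verdict at x = 1: the Gauss summation I1 matches (x = 1: the Gamma ratio telescopes since c-a-b = 4 > 0 and a = 1 in Z>0). Value: -155/252.

The tell: from the first term -5/9: the factorial ratio (prefactor -5/9) (k+a-1)!/(a-1)! is a rising factorial (a)_k.
Step ratio: r(k) = 1 * (k+3/7) (k+1) / [(k+38/7) (k+1)] ; factor over Q: parameters, x = 1, and C = -5/9.


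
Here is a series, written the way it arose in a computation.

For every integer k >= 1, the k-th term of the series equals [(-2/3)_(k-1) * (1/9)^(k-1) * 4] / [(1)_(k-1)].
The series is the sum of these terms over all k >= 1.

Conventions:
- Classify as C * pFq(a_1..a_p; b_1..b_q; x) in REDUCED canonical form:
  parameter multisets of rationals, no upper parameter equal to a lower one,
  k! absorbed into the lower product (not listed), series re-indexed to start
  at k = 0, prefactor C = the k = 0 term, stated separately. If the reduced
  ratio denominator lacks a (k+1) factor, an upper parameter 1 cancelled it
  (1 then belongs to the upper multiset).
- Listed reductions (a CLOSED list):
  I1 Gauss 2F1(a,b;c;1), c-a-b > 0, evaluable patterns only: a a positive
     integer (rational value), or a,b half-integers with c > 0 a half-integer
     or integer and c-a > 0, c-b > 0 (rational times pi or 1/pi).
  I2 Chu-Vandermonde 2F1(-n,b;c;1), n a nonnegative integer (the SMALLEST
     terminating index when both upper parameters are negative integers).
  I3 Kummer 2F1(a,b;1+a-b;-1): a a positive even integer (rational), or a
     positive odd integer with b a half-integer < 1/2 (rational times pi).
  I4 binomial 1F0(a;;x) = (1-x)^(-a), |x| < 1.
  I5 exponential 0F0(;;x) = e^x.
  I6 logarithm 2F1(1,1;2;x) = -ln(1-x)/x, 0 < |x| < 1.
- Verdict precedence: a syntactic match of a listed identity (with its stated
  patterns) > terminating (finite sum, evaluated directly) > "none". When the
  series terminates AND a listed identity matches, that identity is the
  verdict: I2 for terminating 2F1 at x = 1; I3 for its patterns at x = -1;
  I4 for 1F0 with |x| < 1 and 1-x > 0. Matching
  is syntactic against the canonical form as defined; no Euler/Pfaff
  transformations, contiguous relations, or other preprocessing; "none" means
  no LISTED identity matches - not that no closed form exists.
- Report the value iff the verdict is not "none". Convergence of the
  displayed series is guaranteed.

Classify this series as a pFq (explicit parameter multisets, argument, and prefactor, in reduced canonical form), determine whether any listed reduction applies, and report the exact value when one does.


With C = 4: the canonical form is 1F0(-2/3; -; 1/9). Verdict: the I4 binomial reduction applies (the 1F0 binomial series: exponent 2/3, x = 1/9). Sum: 4 * (8/9)^(2/3).

Key step: from the first term 4: (1)_k (prefactor 4) is k! itself.
Consecutive-term ratio: r(k) = (1/9) * (k-2/3) / [(k+1)] - rational in k. x = (1/9); t_0 = 4; negate the roots.


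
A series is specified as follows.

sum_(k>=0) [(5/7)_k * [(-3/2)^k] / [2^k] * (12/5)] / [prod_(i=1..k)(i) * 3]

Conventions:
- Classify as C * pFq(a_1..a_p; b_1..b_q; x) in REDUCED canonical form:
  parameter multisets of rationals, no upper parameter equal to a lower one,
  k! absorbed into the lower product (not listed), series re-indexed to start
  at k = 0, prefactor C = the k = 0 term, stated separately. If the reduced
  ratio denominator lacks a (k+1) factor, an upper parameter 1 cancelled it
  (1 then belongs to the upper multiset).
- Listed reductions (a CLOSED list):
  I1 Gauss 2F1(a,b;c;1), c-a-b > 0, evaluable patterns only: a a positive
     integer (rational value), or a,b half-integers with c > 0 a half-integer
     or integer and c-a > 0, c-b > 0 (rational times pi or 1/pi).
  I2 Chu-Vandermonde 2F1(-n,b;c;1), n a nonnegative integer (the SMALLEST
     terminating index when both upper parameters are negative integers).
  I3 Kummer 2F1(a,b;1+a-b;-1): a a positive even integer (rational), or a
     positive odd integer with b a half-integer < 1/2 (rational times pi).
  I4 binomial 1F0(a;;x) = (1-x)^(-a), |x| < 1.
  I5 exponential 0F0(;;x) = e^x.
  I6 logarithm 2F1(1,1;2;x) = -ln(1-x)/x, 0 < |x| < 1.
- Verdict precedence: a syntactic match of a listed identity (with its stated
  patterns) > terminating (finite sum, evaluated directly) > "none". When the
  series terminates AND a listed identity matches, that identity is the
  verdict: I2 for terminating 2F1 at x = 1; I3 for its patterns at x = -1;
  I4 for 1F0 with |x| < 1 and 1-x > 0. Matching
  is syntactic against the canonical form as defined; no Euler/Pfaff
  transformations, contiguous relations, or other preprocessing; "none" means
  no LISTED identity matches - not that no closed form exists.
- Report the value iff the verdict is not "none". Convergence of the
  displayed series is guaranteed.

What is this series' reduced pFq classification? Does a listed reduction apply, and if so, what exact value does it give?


With C = 4/5: the canonical form is 1F0(5/7; -; -3/4). Verdict: this is binomial (I4) (the 1F0 binomial series: exponent -5/7, x = -3/4). Its exact value is (4/5) * (7/4)^(-5/7).

Key observation: with t_0 = 4/5, the product of the first k integers (C = 4/5) is k!.
Step ratio: r(k) = (-3/4) * (k+5/7) / [(k+1)] ; factor over Q: parameters, x = (-3/4), and C = 4/5.


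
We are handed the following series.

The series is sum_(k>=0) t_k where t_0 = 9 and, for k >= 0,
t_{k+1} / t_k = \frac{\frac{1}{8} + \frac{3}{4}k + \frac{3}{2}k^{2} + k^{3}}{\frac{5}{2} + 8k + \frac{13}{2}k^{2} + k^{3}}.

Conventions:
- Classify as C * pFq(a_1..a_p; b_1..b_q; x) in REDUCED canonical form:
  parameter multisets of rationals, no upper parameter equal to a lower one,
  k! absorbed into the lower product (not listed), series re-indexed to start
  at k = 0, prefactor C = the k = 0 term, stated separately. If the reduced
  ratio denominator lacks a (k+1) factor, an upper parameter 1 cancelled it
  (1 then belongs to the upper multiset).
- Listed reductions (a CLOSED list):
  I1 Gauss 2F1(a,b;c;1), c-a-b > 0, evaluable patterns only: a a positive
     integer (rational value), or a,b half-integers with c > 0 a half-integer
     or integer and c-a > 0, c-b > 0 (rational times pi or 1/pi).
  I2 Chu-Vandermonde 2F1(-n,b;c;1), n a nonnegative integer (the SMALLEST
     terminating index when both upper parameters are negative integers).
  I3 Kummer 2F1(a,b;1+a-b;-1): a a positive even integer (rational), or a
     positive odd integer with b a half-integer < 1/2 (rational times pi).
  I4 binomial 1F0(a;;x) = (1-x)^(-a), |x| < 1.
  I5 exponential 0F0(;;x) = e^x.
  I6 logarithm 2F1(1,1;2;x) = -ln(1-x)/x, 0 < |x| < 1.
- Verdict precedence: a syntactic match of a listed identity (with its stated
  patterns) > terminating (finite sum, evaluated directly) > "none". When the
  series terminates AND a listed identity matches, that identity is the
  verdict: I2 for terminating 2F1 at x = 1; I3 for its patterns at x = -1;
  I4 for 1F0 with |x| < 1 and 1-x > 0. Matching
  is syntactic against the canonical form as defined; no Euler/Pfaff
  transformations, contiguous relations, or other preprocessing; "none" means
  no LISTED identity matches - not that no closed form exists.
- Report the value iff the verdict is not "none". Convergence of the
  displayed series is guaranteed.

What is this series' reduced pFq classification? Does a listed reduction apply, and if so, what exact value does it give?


At argument 1: a 2F1 with upper {\frac{1}{2}, \frac{1}{2}}, lower {5}, scaled by C = 9. Verdict: Gauss's theorem I1 (half-integer case) fires (x = 1; upper {\frac{1}{2}, \frac{1}{2}} half-integers, c = 5 in the evaluable pattern). Sum: \frac{36864}{1225} / \pi.

The tell: x = 1 and the ratio is unreduced: k + 1/2 divides both sides (C = 9, x = 1).
Term ratio: r(k) = 1 * (k+\frac{1}{2}) (k+\frac{1}{2}) / [(k+5) (k+1)] ; factor over Q: parameters, x = 1, and C = 9.


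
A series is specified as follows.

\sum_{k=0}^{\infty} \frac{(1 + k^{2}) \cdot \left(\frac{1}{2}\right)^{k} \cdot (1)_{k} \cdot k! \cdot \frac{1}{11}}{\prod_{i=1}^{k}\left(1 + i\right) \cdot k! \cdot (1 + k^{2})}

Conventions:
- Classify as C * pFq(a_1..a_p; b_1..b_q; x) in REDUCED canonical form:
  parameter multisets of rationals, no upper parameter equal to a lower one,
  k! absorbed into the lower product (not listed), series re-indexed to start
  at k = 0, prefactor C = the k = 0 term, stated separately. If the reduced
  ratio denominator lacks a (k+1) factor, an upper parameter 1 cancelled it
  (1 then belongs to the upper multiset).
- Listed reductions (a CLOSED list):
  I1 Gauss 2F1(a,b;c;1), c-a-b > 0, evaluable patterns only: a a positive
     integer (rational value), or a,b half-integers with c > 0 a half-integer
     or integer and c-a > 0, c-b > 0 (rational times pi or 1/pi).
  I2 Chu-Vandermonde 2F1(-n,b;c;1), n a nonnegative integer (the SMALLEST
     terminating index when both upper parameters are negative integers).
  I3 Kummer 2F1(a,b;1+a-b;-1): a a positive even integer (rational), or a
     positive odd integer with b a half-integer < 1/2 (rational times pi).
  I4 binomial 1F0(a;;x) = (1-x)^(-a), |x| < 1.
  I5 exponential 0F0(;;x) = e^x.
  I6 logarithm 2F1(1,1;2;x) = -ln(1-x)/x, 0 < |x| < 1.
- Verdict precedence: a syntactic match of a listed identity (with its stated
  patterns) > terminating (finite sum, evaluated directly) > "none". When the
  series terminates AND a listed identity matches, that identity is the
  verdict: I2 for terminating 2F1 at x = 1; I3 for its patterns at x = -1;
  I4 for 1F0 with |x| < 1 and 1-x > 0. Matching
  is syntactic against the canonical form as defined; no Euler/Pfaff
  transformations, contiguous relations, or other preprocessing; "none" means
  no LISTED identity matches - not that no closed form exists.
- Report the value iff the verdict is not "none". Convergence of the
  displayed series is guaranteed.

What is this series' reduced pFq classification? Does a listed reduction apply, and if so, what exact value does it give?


This is \frac{1}{11} * 2F1(1, 1; 2; \frac{1}{2}) in reduced canonical form. Verdict: logarithm (I6) matches (the logarithm: parameters (1,1;2), x = \frac{1}{2}). Value: \left(-\frac{2}{11}\right) \cdot \ln\left(\frac{1}{2}\right).

Key step: with t_0 = \frac{1}{11}, the factor k^2 + 1 cancels (top and bottom), leaving prefactor 1/11.
Term ratio: r(k) = \frac{1}{2} * (k+1) (k+1) / [(k+2) (k+1)] - poly over poly, x = \frac{1}{2} from leading terms; C = \frac{1}{11} at k = 0.
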